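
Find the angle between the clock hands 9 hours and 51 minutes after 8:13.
First find the time 9 hours and 51 minutes after 8:13.
Total minutes: 8 x 60 + 13 + 9 x 60 + 51 = 1084.
1084 mod 720 = 364 minutes = 6:04.
Now compute the angle at 6:04:
Hour hand: 6 x 30 + 4 x 0.5 = 182 degrees
Minute hand: 4 x 6 = 24 degrees
Difference: |182 - 24| = 158 degrees
The angle is 158 degrees

Final answer: 158 degrees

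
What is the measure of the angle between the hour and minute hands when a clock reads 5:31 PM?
Hour hand position: 5 x 30 + 31 x 0.5 = 165.5 degrees
Minute hand position: 31 x 6 = 186 degrees
Difference: |165.5 - 186| = 20.5 degrees
The angle between the hands is 20.5 degrees

Final answer: 20.5 degrees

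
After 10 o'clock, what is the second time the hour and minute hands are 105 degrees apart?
At t minutes past 10:00, the hour hand is at 30 x 10 + 0.5t degrees and the minute hand is at 6t degrees.
The smaller angle between them is 105 degrees when |30H - 5.5t| = 105 or |30H - 5.5t| = 255.
With H = 10, solve 30 x 10 - 5.5t = +/- target for each target:
  t = (30 x 10 - 105) / 5.5 = 35.45
  t = (30 x 10 + 105) / 5.5 = 73.64 (outside (0, 60))
  t = (30 x 10 - 255) / 5.5 = 8.18
  t = (30 x 10 + 255) / 5.5 = 100.91 (outside (0, 60))
Valid solutions in (0, 60): {8.18, 35.45} minutes.
The second occurrence is t = 35.45 minutes.
The hands form a 105-degree angle at 35.45 minutes past 10:00.

Final answer: 35.45 minutes past 10:00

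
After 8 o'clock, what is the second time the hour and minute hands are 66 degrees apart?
At t minutes past 8:00, the hour hand is at 30 x 8 + 0.5t degrees and the minute hand is at 6t degrees.
The smaller angle between them is 66 degrees when |30H - 5.5t| = 66 or |30H - 5.5t| = 294.
With H = 8, solve 30 x 8 - 5.5t = +/- target for each target:
  t = (30 x 8 - 66) / 5.5 = 31.64
  t = (30 x 8 + 66) / 5.5 = 55.64
  t = (30 x 8 - 294) / 5.5 = -9.82 (outside (0, 60))
  t = (30 x 8 + 294) / 5.5 = 97.09 (outside (0, 60))
Valid solutions in (0, 60): {31.64, 55.64} minutes.
The second occurrence is t = 55.64 minutes.
The hands form a 66-degree angle at 55.64 minutes past 8:00.

Final answer: 55.64 minutes past 8:00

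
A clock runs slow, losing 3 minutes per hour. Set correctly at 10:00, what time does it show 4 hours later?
For every 60 true minutes, the faulty clock advances 60 - 3 = 57 minutes.
True elapsed: 4 hours = 240 minutes.
Faulty clock advances: 240 x 57/60 = 228 minutes (drift: 12 minutes behind).
Shown time: 10:00 + 228 minutes = 1:48.

Final answer: 1:48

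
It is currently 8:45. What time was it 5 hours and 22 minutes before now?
Starting time: 8:45 = 525 total minutes past 12:00
Subtracting: 5 hours and 22 minutes = 322 minutes
525 - 322 = 203 minutes
= 3 hours and 23 minutes past 12:00 = 3:23

Final answer: 3:23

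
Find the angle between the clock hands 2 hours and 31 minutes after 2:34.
First find the time 2 hours and 31 minutes after 2:34.
Total minutes: 2 x 60 + 34 + 2 x 60 + 31 = 305.
305 mod 720 = 305 minutes = 5:05.
Now compute the angle at 5:05:
Hour hand: 5 x 30 + 5 x 0.5 = 152.5 degrees
Minute hand: 5 x 6 = 30 degrees
Difference: |152.5 - 30| = 122.5 degrees
The angle is 122.5 degrees

Final answer: 122.5 degrees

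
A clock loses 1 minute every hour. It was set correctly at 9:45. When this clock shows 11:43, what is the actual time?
For every 60 true minutes, the faulty clock advances 59 minutes, so 1 faulty-clock minute corresponds to 60/59 true minutes.
From 9:45 to 11:43 on the faulty dial is 118 minutes.
True elapsed: 118 x 60/59 = 120 minutes = 2 hours.
True time: 9:45 + 2 hours = 11:45.

Final answer: 11:45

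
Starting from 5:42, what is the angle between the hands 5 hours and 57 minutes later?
First find the time 5 hours and 57 minutes after 5:42.
Total minutes: 5 x 60 + 42 + 5 x 60 + 57 = 699.
699 mod 720 = 699 minutes = 11:39.
Now compute the angle at 11:39:
Hour hand: 11 x 30 + 39 x 0.5 = 349.5 degrees
Minute hand: 39 x 6 = 234 degrees
Difference: |349.5 - 234| = 115.5 degrees
The angle is 115.5 degrees

Final answer: 115.5 degrees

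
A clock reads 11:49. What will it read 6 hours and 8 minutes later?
Starting time: 11:49
Adding 8 minutes to 49 minutes: 49 + 8 = 57 minutes
Adding 6 hours: 11 + 6 = 17 - 12 = 5
Final time: 5:57

Final answer: 5:57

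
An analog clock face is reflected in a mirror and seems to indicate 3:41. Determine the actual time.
Reflection across the vertical (12-6) axis maps a hand at angle A degrees to (360 - A) degrees, which sends a reading of T minutes past 12:00 to (720 - T) minutes past 12:00.
Mirror reads 3:41 = 221 minutes past 12:00.
Actual time: (720 - 221) mod 720 = 499 minutes = 8:19.

Final answer: 8:19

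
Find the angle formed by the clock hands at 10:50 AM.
Hour hand position: 10 x 30 + 50 x 0.5 = 325 degrees
Minute hand position: 50 x 6 = 300 degrees
Difference: |325 - 300| = 25 degrees
The angle between the hands is 25 degrees

Final answer: 25 degrees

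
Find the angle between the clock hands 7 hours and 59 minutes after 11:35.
First find the time 7 hours and 59 minutes after 11:35.
Total minutes: 11 x 60 + 35 + 7 x 60 + 59 = 1174.
1174 mod 720 = 454 minutes = 7:34.
Now compute the angle at 7:34:
Hour hand: 7 x 30 + 34 x 0.5 = 227 degrees
Minute hand: 34 x 6 = 204 degrees
Difference: |227 - 204| = 23 degrees
The angle is 23 degrees

Final answer: 23 degrees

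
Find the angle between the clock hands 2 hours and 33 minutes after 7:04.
First find the time 2 hours and 33 minutes after 7:04.
Total minutes: 7 x 60 + 4 + 2 x 60 + 33 = 577.
577 mod 720 = 577 minutes = 9:37.
Now compute the angle at 9:37:
Hour hand: 9 x 30 + 37 x 0.5 = 288.5 degrees
Minute hand: 37 x 6 = 222 degrees
Difference: |288.5 - 222| = 66.5 degrees
The angle is 66.5 degrees

Final answer: 66.5 degrees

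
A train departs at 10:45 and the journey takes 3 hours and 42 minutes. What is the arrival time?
Starting time: 10:45
Adding 42 minutes to 45 minutes: 45 + 42 = 87 minutes = 1 hour and 27 minutes
Adding 3 hours: 10 + 3 + 1 (carry) = 14 - 12 = 2
Final time: 2:27

Final answer: 2:27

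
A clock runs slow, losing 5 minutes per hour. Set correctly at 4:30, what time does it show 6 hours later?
For every 60 true minutes, the faulty clock advances 60 - 5 = 55 minutes.
True elapsed: 6 hours = 360 minutes.
Faulty clock advances: 360 x 55/60 = 330 minutes (drift: 30 minutes behind).
Shown time: 4:30 + 330 minutes = 10:00.

Final answer: 10:00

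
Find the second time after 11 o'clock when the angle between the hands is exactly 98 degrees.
At t minutes past 11:00, the hour hand is at 30 x 11 + 0.5t degrees and the minute hand is at 6t degrees.
The smaller angle between them is 98 degrees when |30H - 5.5t| = 98 or |30H - 5.5t| = 262.
With H = 11, solve 30 x 11 - 5.5t = +/- target for each target:
  t = (30 x 11 - 98) / 5.5 = 42.18
  t = (30 x 11 + 98) / 5.5 = 77.82 (outside (0, 60))
  t = (30 x 11 - 262) / 5.5 = 12.36
  t = (30 x 11 + 262) / 5.5 = 107.64 (outside (0, 60))
Valid solutions in (0, 60): {12.36, 42.18} minutes.
The second occurrence is t = 42.18 minutes.
The hands form a 98-degree angle at 42.18 minutes past 11:00.

Final answer: 42.18 minutes past 11:00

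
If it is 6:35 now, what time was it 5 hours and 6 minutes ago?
Starting time: 6:35 = 395 total minutes past 12:00
Subtracting: 5 hours and 6 minutes = 306 minutes
395 - 306 = 89 minutes
= 1 hour and 29 minutes past 12:00 = 1:29

Final answer: 1:29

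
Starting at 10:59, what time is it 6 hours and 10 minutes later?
Starting time: 10:59
Adding 10 minutes to 59 minutes: 59 + 10 = 69 minutes = 1 hour and 9 minutes
Adding 6 hours: 10 + 6 + 1 (carry) = 17 - 12 = 5
Final time: 5:09

Final answer: 5:09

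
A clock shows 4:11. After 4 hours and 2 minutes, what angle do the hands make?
First find the time 4 hours and 2 minutes after 4:11.
Total minutes: 4 x 60 + 11 + 4 x 60 + 2 = 493.
493 mod 720 = 493 minutes = 8:13.
Now compute the angle at 8:13:
Hour hand: 8 x 30 + 13 x 0.5 = 246.5 degrees
Minute hand: 13 x 6 = 78 degrees
Difference: |246.5 - 78| = 168.5 degrees
The angle is 168.5 degrees

Final answer: 168.5 degrees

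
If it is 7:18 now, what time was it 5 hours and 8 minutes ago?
Starting time: 7:18 = 438 total minutes past 12:00
Subtracting: 5 hours and 8 minutes = 308 minutes
438 - 308 = 130 minutes
= 2 hours and 10 minutes past 12:00 = 2:10

Final answer: 2:10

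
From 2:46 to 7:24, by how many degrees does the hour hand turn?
The hour hand moves 0.5 degrees per minute.
Time elapsed: 7:24 - 2:46 = 278 minutes
Angular displacement: 278 x 0.5 = 139 degrees

Final answer: 139 degrees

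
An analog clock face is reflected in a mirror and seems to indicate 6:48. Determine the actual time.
Reflection across the vertical (12-6) axis maps a hand at angle A degrees to (360 - A) degrees, which sends a reading of T minutes past 12:00 to (720 - T) minutes past 12:00.
Mirror reads 6:48 = 408 minutes past 12:00.
Actual time: (720 - 408) mod 720 = 312 minutes = 5:12.

Final answer: 5:12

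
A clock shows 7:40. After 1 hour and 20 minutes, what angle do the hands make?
First find the time 1 hour and 20 minutes after 7:40.
Total minutes: 7 x 60 + 40 + 1 x 60 + 20 = 540.
540 mod 720 = 540 minutes = 9:00.
Now compute the angle at 9:00:
Hour hand: 9 x 30 + 0 x 0.5 = 270 degrees
Minute hand: 0 x 6 = 0 degrees
Difference: |270 - 0| = 270 degrees
Smaller angle: 360 - 270 = 90 degrees

Final answer: 90 degrees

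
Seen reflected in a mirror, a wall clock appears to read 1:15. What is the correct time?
Reflection across the vertical (12-6) axis maps a hand at angle A degrees to (360 - A) degrees, which sends a reading of T minutes past 12:00 to (720 - T) minutes past 12:00.
Mirror reads 1:15 = 75 minutes past 12:00.
Actual time: (720 - 75) mod 720 = 645 minutes = 10:45.

Final answer: 10:45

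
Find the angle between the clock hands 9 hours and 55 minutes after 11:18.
First find the time 9 hours and 55 minutes after 11:18.
Total minutes: 11 x 60 + 18 + 9 x 60 + 55 = 1273.
1273 mod 720 = 553 minutes = 9:13.
Now compute the angle at 9:13:
Hour hand: 9 x 30 + 13 x 0.5 = 276.5 degrees
Minute hand: 13 x 6 = 78 degrees
Difference: |276.5 - 78| = 198.5 degrees
Smaller angle: 360 - 198.5 = 161.5 degrees

Final answer: 161.5 degrees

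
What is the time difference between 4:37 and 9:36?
From 4:37 to 9:36:
(9 x 60 + 36) - (4 x 60 + 37) = 576 - 277 = 299 minutes
= 4 hours and 59 minutes

Final answer: 4 hours and 59 minutes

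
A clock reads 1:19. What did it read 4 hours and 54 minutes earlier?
Starting time: 1:19 = 79 total minutes past 12:00
Subtracting: 4 hours and 54 minutes = 294 minutes
79 - 294 = -215 (negative, add 12 hours = 720) = 505 minutes
= 8 hours and 25 minutes past 12:00 = 8:25

Final answer: 8:25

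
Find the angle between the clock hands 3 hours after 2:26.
First find the time 3 hours after 2:26.
Total minutes: 2 x 60 + 26 + 3 x 60 + 0 = 326.
326 mod 720 = 326 minutes = 5:26.
Now compute the angle at 5:26:
Hour hand: 5 x 30 + 26 x 0.5 = 163 degrees
Minute hand: 26 x 6 = 156 degrees
Difference: |163 - 156| = 7 degrees
The angle is 7 degrees

Final answer: 7 degrees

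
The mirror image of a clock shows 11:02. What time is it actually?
Reflection across the vertical (12-6) axis maps a hand at angle A degrees to (360 - A) degrees, which sends a reading of T minutes past 12:00 to (720 - T) minutes past 12:00.
Mirror reads 11:02 = 662 minutes past 12:00.
Actual time: (720 - 662) mod 720 = 58 minutes = 12:58.

Final answer: 12:58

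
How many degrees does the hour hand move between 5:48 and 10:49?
The hour hand moves 0.5 degrees per minute.
Time elapsed: 10:49 - 5:48 = 301 minutes
Angular displacement: 301 x 0.5 = 150.5 degrees

Final answer: 150.5 degrees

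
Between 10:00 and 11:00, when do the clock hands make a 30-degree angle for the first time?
At t minutes past 10:00, the hour hand is at 30 x 10 + 0.5t degrees and the minute hand is at 6t degrees.
The smaller angle between them is 30 degrees when |30H - 5.5t| = 30 or |30H - 5.5t| = 330.
With H = 10, solve 30 x 10 - 5.5t = +/- target for each target:
  t = (30 x 10 - 30) / 5.5 = 49.09
  t = (30 x 10 + 30) / 5.5 = 60 (outside (0, 60))
  t = (30 x 10 - 330) / 5.5 = -5.45 (outside (0, 60))
  t = (30 x 10 + 330) / 5.5 = 114.55 (outside (0, 60))
Valid solutions in (0, 60): {49.09} minutes.
The first occurrence is t = 49.09 minutes.
The hands form a 30-degree angle at 49.09 minutes past 10:00.

Final answer: 49.09 minutes past 10:00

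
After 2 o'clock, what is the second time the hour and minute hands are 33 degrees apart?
At t minutes past 2:00, the hour hand is at 30 x 2 + 0.5t degrees and the minute hand is at 6t degrees.
The smaller angle between them is 33 degrees when |30H - 5.5t| = 33 or |30H - 5.5t| = 327.
With H = 2, solve 30 x 2 - 5.5t = +/- target for each target:
  t = (30 x 2 - 33) / 5.5 = 4.91
  t = (30 x 2 + 33) / 5.5 = 16.91
  t = (30 x 2 - 327) / 5.5 = -48.55 (outside (0, 60))
  t = (30 x 2 + 327) / 5.5 = 70.36 (outside (0, 60))
Valid solutions in (0, 60): {4.91, 16.91} minutes.
The second occurrence is t = 16.91 minutes.
The hands form a 33-degree angle at 16.91 minutes past 2:00.

Final answer: 16.91 minutes past 2:00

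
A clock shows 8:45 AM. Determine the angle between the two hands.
Hour hand position: 8 x 30 + 45 x 0.5 = 262.5 degrees
Minute hand position: 45 x 6 = 270 degrees
Difference: |262.5 - 270| = 7.5 degrees
The angle between the hands is 7.5 degrees

Final answer: 7.5 degrees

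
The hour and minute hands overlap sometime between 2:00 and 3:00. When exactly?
The minute hand gains 5.5 degrees per minute on the hour hand.
At 2:00, the hour hand is at 60 degrees and the minute hand is at 0 degrees.
The gap is 60 degrees. Time to close: 60/5.5 = 60 x 2/11 = 10.91 minutes.
The hands overlap at 10.91 minutes past 2:00.

Final answer: 10.91 minutes past 2:00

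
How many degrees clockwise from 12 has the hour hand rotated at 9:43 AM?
The hour hand moves 30 degrees per hour and 0.5 degrees per minute.
At 9:43: (9) x 30 + 43 x 0.5 = 270 + 21.5 = 291.5 degrees

Final answer: 291.5 degrees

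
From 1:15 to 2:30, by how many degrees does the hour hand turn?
The hour hand moves 0.5 degrees per minute.
Time elapsed: 2:30 - 1:15 = 75 minutes
Angular displacement: 75 x 0.5 = 37.5 degrees

Final answer: 37.5 degrees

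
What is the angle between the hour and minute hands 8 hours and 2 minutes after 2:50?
First find the time 8 hours and 2 minutes after 2:50.
Total minutes: 2 x 60 + 50 + 8 x 60 + 2 = 652.
652 mod 720 = 652 minutes = 10:52.
Now compute the angle at 10:52:
Hour hand: 10 x 30 + 52 x 0.5 = 326 degrees
Minute hand: 52 x 6 = 312 degrees
Difference: |326 - 312| = 14 degrees
The angle is 14 degrees

Final answer: 14 degrees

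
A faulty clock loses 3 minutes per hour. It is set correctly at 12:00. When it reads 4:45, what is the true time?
For every 60 true minutes, the faulty clock advances 57 minutes, so 1 faulty-clock minute corresponds to 60/57 true minutes.
From 12:00 to 4:45 on the faulty dial is 285 minutes.
True elapsed: 285 x 60/57 = 300 minutes = 5 hours.
True time: 12:00 + 5 hours = 5:00.

Final answer: 5:00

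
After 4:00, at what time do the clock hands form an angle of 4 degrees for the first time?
At t minutes past 4:00, the hour hand is at 30 x 4 + 0.5t degrees and the minute hand is at 6t degrees.
The smaller angle between them is 4 degrees when |30H - 5.5t| = 4 or |30H - 5.5t| = 356.
With H = 4, solve 30 x 4 - 5.5t = +/- target for each target:
  t = (30 x 4 - 4) / 5.5 = 21.09
  t = (30 x 4 + 4) / 5.5 = 22.55
  t = (30 x 4 - 356) / 5.5 = -42.91 (outside (0, 60))
  t = (30 x 4 + 356) / 5.5 = 86.55 (outside (0, 60))
Valid solutions in (0, 60): {21.09, 22.55} minutes.
The first occurrence is t = 21.09 minutes.
The hands form a 4-degree angle at 21.09 minutes past 4:00.

Final answer: 21.09 minutes past 4:00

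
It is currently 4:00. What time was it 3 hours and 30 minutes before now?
Starting time: 4:00 = 240 total minutes past 12:00
Subtracting: 3 hours and 30 minutes = 210 minutes
240 - 210 = 30 minutes
= 30 minutes past 12:00 = 12:30

Final answer: 12:30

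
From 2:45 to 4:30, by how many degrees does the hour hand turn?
The hour hand moves 0.5 degrees per minute.
Time elapsed: 4:30 - 2:45 = 105 minutes
Angular displacement: 105 x 0.5 = 52.5 degrees

Final answer: 52.5 degrees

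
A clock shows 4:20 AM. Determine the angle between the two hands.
Hour hand position: 4 x 30 + 20 x 0.5 = 130 degrees
Minute hand position: 20 x 6 = 120 degrees
Difference: |130 - 120| = 10 degrees
The angle between the hands is 10 degrees

Final answer: 10 degrees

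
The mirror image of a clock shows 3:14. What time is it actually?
Reflection across the vertical (12-6) axis maps a hand at angle A degrees to (360 - A) degrees, which sends a reading of T minutes past 12:00 to (720 - T) minutes past 12:00.
Mirror reads 3:14 = 194 minutes past 12:00.
Actual time: (720 - 194) mod 720 = 526 minutes = 8:46.

Final answer: 8:46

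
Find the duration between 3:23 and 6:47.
From 3:23 to 6:47:
(6 x 60 + 47) - (3 x 60 + 23) = 407 - 203 = 204 minutes
= 3 hours and 24 minutes

Final answer: 3 hours and 24 minutes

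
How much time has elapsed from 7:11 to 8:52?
From 7:11 to 8:52:
(8 x 60 + 52) - (7 x 60 + 11) = 532 - 431 = 101 minutes
= 1 hour and 41 minutes

Final answer: 1 hour and 41 minutes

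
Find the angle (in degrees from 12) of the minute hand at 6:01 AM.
The minute hand moves 6 degrees per minute.
At 6:01: 1 x 6 = 6 degrees

Final answer: 6 degrees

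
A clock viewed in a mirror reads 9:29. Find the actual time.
Reflection across the vertical (12-6) axis maps a hand at angle A degrees to (360 - A) degrees, which sends a reading of T minutes past 12:00 to (720 - T) minutes past 12:00.
Mirror reads 9:29 = 569 minutes past 12:00.
Actual time: (720 - 569) mod 720 = 151 minutes = 2:31.

Final answer: 2:31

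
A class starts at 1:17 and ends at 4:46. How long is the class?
From 1:17 to 4:46:
(4 x 60 + 46) - (1 x 60 + 17) = 286 - 77 = 209 minutes
= 3 hours and 29 minutes

Final answer: 3 hours and 29 minutes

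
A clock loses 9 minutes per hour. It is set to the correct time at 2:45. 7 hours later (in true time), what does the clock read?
For every 60 true minutes, the faulty clock advances 60 - 9 = 51 minutes.
True elapsed: 7 hours = 420 minutes.
Faulty clock advances: 420 x 51/60 = 357 minutes (drift: 63 minutes behind).
Shown time: 2:45 + 357 minutes = 8:42.

Final answer: 8:42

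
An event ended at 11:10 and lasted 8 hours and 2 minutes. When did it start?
Starting time: 11:10 = 670 total minutes past 12:00
Subtracting: 8 hours and 2 minutes = 482 minutes
670 - 482 = 188 minutes
= 3 hours and 8 minutes past 12:00 = 3:08

Final answer: 3:08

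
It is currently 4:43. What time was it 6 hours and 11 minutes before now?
Starting time: 4:43 = 283 total minutes past 12:00
Subtracting: 6 hours and 11 minutes = 371 minutes
283 - 371 = -88 (negative, add 12 hours = 720) = 632 minutes
= 10 hours and 32 minutes past 12:00 = 10:32

Final answer: 10:32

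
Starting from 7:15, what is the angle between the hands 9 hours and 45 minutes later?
First find the time 9 hours and 45 minutes after 7:15.
Total minutes: 7 x 60 + 15 + 9 x 60 + 45 = 1020.
1020 mod 720 = 300 minutes = 5:00.
Now compute the angle at 5:00:
Hour hand: 5 x 30 + 0 x 0.5 = 150 degrees
Minute hand: 0 x 6 = 0 degrees
Difference: |150 - 0| = 150 degrees
The angle is 150 degrees

Final answer: 150 degrees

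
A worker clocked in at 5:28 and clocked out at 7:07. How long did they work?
From 5:28 to 7:07:
(7 x 60 + 7) - (5 x 60 + 28) = 427 - 328 = 99 minutes
= 1 hour and 39 minutes

Final answer: 1 hour and 39 minutes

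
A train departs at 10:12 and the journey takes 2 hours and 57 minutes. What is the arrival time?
Starting time: 10:12
Adding 57 minutes to 12 minutes: 12 + 57 = 69 minutes = 1 hour and 9 minutes
Adding 2 hours: 10 + 2 + 1 (carry) = 13 - 12 = 1
Final time: 1:09

Final answer: 1:09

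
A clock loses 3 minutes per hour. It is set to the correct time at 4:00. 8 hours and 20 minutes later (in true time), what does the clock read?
For every 60 true minutes, the faulty clock advances 60 - 3 = 57 minutes.
True elapsed: 8 hours and 20 minutes = 500 minutes.
Faulty clock advances: 500 x 57/60 = 475 minutes (drift: 25 minutes behind).
Shown time: 4:00 + 475 minutes = 11:55.

Final answer: 11:55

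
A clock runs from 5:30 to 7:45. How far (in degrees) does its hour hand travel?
The hour hand moves 0.5 degrees per minute.
Time elapsed: 7:45 - 5:30 = 135 minutes
Angular displacement: 135 x 0.5 = 67.5 degrees

Final answer: 67.5 degrees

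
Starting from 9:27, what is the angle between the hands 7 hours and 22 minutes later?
First find the time 7 hours and 22 minutes after 9:27.
Total minutes: 9 x 60 + 27 + 7 x 60 + 22 = 1009.
1009 mod 720 = 289 minutes = 4:49.
Now compute the angle at 4:49:
Hour hand: 4 x 30 + 49 x 0.5 = 144.5 degrees
Minute hand: 49 x 6 = 294 degrees
Difference: |144.5 - 294| = 149.5 degrees
The angle is 149.5 degrees

Final answer: 149.5 degrees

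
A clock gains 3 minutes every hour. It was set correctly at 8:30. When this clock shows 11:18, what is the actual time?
For every 60 true minutes, the faulty clock advances 63 minutes, so 1 faulty-clock minute corresponds to 60/63 true minutes.
From 8:30 to 11:18 on the faulty dial is 168 minutes.
True elapsed: 168 x 60/63 = 160 minutes = 2 hours and 40 minutes.
True time: 8:30 + 2 hours and 40 minutes = 11:10.

Final answer: 11:10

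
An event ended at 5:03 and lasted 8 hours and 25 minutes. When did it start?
Starting time: 5:03 = 303 total minutes past 12:00
Subtracting: 8 hours and 25 minutes = 505 minutes
303 - 505 = -202 (negative, add 12 hours = 720) = 518 minutes
= 8 hours and 38 minutes past 12:00 = 8:38

Final answer: 8:38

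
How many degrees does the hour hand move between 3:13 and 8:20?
The hour hand moves 0.5 degrees per minute.
Time elapsed: 8:20 - 3:13 = 307 minutes
Angular displacement: 307 x 0.5 = 153.5 degrees

Final answer: 153.5 degrees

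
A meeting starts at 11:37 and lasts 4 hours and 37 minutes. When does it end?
Starting time: 11:37
Adding 37 minutes to 37 minutes: 37 + 37 = 74 minutes = 1 hour and 14 minutes
Adding 4 hours: 11 + 4 + 1 (carry) = 16 - 12 = 4
Final time: 4:14

Final answer: 4:14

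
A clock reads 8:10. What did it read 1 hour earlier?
Starting time: 8:10 = 490 total minutes past 12:00
Subtracting: 1 hour = 60 minutes
490 - 60 = 430 minutes
= 7 hours and 10 minutes past 12:00 = 7:10

Final answer: 7:10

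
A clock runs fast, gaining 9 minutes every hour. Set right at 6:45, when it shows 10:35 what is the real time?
For every 60 true minutes, the faulty clock advances 69 minutes, so 1 faulty-clock minute corresponds to 60/69 true minutes.
From 6:45 to 10:35 on the faulty dial is 230 minutes.
True elapsed: 230 x 60/69 = 200 minutes = 3 hours and 20 minutes.
True time: 6:45 + 3 hours and 20 minutes = 10:05.

Final answer: 10:05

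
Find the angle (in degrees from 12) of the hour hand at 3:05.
The hour hand moves 30 degrees per hour and 0.5 degrees per minute.
At 3:05: (3) x 30 + 5 x 0.5 = 90 + 2.5 = 92.5 degrees

Final answer: 92.5 degrees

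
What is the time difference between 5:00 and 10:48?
From 5:00 to 10:48:
(10 x 60 + 48) - (5 x 60 + 0) = 648 - 300 = 348 minutes
= 5 hours and 48 minutes

Final answer: 5 hours and 48 minutes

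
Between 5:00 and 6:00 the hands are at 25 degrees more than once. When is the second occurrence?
At t minutes past 5:00, the hour hand is at 30 x 5 + 0.5t degrees and the minute hand is at 6t degrees.
The smaller angle between them is 25 degrees when |30H - 5.5t| = 25 or |30H - 5.5t| = 335.
With H = 5, solve 30 x 5 - 5.5t = +/- target for each target:
  t = (30 x 5 - 25) / 5.5 = 22.73
  t = (30 x 5 + 25) / 5.5 = 31.82
  t = (30 x 5 - 335) / 5.5 = -33.64 (outside (0, 60))
  t = (30 x 5 + 335) / 5.5 = 88.18 (outside (0, 60))
Valid solutions in (0, 60): {22.73, 31.82} minutes.
The second occurrence is t = 31.82 minutes.
The hands form a 25-degree angle at 31.82 minutes past 5:00.

Final answer: 31.82 minutes past 5:00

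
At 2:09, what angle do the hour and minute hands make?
Hour hand position: 2 x 30 + 9 x 0.5 = 64.5 degrees
Minute hand position: 9 x 6 = 54 degrees
Difference: |64.5 - 54| = 10.5 degrees
The angle between the hands is 10.5 degrees

Final answer: 10.5 degrees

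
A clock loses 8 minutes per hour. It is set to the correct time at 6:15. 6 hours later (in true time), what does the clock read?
For every 60 true minutes, the faulty clock advances 60 - 8 = 52 minutes.
True elapsed: 6 hours = 360 minutes.
Faulty clock advances: 360 x 52/60 = 312 minutes (drift: 48 minutes behind).
Shown time: 6:15 + 312 minutes = 11:27.

Final answer: 11:27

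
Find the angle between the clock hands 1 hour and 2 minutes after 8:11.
First find the time 1 hour and 2 minutes after 8:11.
Total minutes: 8 x 60 + 11 + 1 x 60 + 2 = 553.
553 mod 720 = 553 minutes = 9:13.
Now compute the angle at 9:13:
Hour hand: 9 x 30 + 13 x 0.5 = 276.5 degrees
Minute hand: 13 x 6 = 78 degrees
Difference: |276.5 - 78| = 198.5 degrees
Smaller angle: 360 - 198.5 = 161.5 degrees

Final answer: 161.5 degrees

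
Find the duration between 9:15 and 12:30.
From 9:15 to 12:30:
(12 x 60 + 30) - (9 x 60 + 15) = 750 - 555 = 195 minutes
= 3 hours and 15 minutes

Final answer: 3 hours and 15 minutes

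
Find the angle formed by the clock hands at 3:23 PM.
Hour hand position: 3 x 30 + 23 x 0.5 = 101.5 degrees
Minute hand position: 23 x 6 = 138 degrees
Difference: |101.5 - 138| = 36.5 degrees
The angle between the hands is 36.5 degrees

Final answer: 36.5 degrees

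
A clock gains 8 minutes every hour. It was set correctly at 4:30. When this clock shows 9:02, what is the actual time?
For every 60 true minutes, the faulty clock advances 68 minutes, so 1 faulty-clock minute corresponds to 60/68 true minutes.
From 4:30 to 9:02 on the faulty dial is 272 minutes.
True elapsed: 272 x 60/68 = 240 minutes = 4 hours.
True time: 4:30 + 4 hours = 8:30.

Final answer: 8:30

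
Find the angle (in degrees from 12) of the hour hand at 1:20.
The hour hand moves 30 degrees per hour and 0.5 degrees per minute.
At 1:20: (1) x 30 + 20 x 0.5 = 30 + 10 = 40 degrees

Final answer: 40 degrees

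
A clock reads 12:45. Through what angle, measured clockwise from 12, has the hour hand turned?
The hour hand moves 30 degrees per hour and 0.5 degrees per minute.
At 12:45: (0) x 30 + 45 x 0.5 = 0 + 22.5 = 22.5 degrees

Final answer: 22.5 degrees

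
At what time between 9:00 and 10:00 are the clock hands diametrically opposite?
For hands to be 180 degrees apart: |30H - 5.5t| = 180
With H = 9: t = (30 x 9 + 180)/5.5 = 81.82 or t = (30 x 9 - 180)/5.5 = 16.36
First valid solution (0 < t < 60): t = 16.36 minutes
The hands are opposite at 16.36 minutes past 9:00.

Final answer: 16.36 minutes past 9:00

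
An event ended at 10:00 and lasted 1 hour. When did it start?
Starting time: 10:00 = 600 total minutes past 12:00
Subtracting: 1 hour = 60 minutes
600 - 60 = 540 minutes
= 9 hours past 12:00 = 9:00

Final answer: 9:00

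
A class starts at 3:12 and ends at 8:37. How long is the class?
From 3:12 to 8:37:
(8 x 60 + 37) - (3 x 60 + 12) = 517 - 192 = 325 minutes
= 5 hours and 25 minutes

Final answer: 5 hours and 25 minutes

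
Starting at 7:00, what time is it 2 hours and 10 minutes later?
Starting time: 7:00
Adding 10 minutes to 0 minutes: 0 + 10 = 10 minutes
Adding 2 hours: 7 + 2 = 9
Final time: 9:10

Final answer: 9:10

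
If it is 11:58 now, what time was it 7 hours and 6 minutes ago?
Starting time: 11:58 = 718 total minutes past 12:00
Subtracting: 7 hours and 6 minutes = 426 minutes
718 - 426 = 292 minutes
= 4 hours and 52 minutes past 12:00 = 4:52

Final answer: 4:52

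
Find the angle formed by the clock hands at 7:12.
Hour hand position: 7 x 30 + 12 x 0.5 = 216 degrees
Minute hand position: 12 x 6 = 72 degrees
Difference: |216 - 72| = 144 degrees
The angle between the hands is 144 degrees

Final answer: 144 degrees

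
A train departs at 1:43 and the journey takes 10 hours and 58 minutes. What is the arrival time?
Starting time: 1:43
Adding 58 minutes to 43 minutes: 43 + 58 = 101 minutes = 1 hour and 41 minutes
Adding 10 hours: 1 + 10 + 1 (carry) = 12
Final time: 12:41

Final answer: 12:41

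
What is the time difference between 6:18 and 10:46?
From 6:18 to 10:46:
(10 x 60 + 46) - (6 x 60 + 18) = 646 - 378 = 268 minutes
= 4 hours and 28 minutes

Final answer: 4 hours and 28 minutes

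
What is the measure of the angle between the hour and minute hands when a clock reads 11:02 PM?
Hour hand position: 11 x 30 + 2 x 0.5 = 331 degrees
Minute hand position: 2 x 6 = 12 degrees
Difference: |331 - 12| = 319 degrees
Since 319 > 180, the smaller angle is 360 - 319 = 41 degrees

Final answer: 41 degrees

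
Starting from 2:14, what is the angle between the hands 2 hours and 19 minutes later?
First find the time 2 hours and 19 minutes after 2:14.
Total minutes: 2 x 60 + 14 + 2 x 60 + 19 = 273.
273 mod 720 = 273 minutes = 4:33.
Now compute the angle at 4:33:
Hour hand: 4 x 30 + 33 x 0.5 = 136.5 degrees
Minute hand: 33 x 6 = 198 degrees
Difference: |136.5 - 198| = 61.5 degrees
The angle is 61.5 degrees

Final answer: 61.5 degrees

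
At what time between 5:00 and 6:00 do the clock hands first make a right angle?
At t minutes past 5:00, the hour hand is at 30 x 5 + 0.5t degrees and the minute hand is at 6t degrees.
The smaller angle between them is 90 degrees when |30H - 5.5t| = 90 or |30H - 5.5t| = 270.
With H = 5, solve 30 x 5 - 5.5t = +/- target for each target:
  t = (30 x 5 - 90) / 5.5 = 10.91
  t = (30 x 5 + 90) / 5.5 = 43.64
  t = (30 x 5 - 270) / 5.5 = -21.82 (outside (0, 60))
  t = (30 x 5 + 270) / 5.5 = 76.36 (outside (0, 60))
Valid solutions in (0, 60): {10.91, 43.64} minutes.
First occurrence: t = 10.91 minutes.
The hands are at right angles at 10.91 minutes past 5:00.

Final answer: 10.91 minutes past 5:00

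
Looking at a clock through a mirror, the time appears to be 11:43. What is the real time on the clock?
Reflection across the vertical (12-6) axis maps a hand at angle A degrees to (360 - A) degrees, which sends a reading of T minutes past 12:00 to (720 - T) minutes past 12:00.
Mirror reads 11:43 = 703 minutes past 12:00.
Actual time: (720 - 703) mod 720 = 17 minutes = 12:17.

Final answer: 12:17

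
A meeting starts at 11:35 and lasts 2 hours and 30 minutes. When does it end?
Starting time: 11:35
Adding 30 minutes to 35 minutes: 35 + 30 = 65 minutes = 1 hour and 5 minutes
Adding 2 hours: 11 + 2 + 1 (carry) = 14 - 12 = 2
Final time: 2:05

Final answer: 2:05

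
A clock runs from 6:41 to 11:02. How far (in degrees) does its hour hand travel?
The hour hand moves 0.5 degrees per minute.
Time elapsed: 11:02 - 6:41 = 261 minutes
Angular displacement: 261 x 0.5 = 130.5 degrees

Final answer: 130.5 degrees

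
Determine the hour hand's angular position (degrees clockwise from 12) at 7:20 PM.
The hour hand moves 30 degrees per hour and 0.5 degrees per minute.
At 7:20: (7) x 30 + 20 x 0.5 = 210 + 10 = 220 degrees

Final answer: 220 degrees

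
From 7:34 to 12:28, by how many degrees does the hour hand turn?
The hour hand moves 0.5 degrees per minute.
Time elapsed: 12:28 - 7:34 = 294 minutes
Angular displacement: 294 x 0.5 = 147 degrees

Final answer: 147 degrees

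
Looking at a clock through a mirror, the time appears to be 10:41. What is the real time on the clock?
Reflection across the vertical (12-6) axis maps a hand at angle A degrees to (360 - A) degrees, which sends a reading of T minutes past 12:00 to (720 - T) minutes past 12:00.
Mirror reads 10:41 = 641 minutes past 12:00.
Actual time: (720 - 641) mod 720 = 79 minutes = 1:19.

Final answer: 1:19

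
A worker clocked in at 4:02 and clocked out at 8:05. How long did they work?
From 4:02 to 8:05:
(8 x 60 + 5) - (4 x 60 + 2) = 485 - 242 = 243 minutes
= 4 hours and 3 minutes

Final answer: 4 hours and 3 minutes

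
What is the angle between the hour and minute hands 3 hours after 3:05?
First find the time 3 hours after 3:05.
Total minutes: 3 x 60 + 5 + 3 x 60 + 0 = 365.
365 mod 720 = 365 minutes = 6:05.
Now compute the angle at 6:05:
Hour hand: 6 x 30 + 5 x 0.5 = 182.5 degrees
Minute hand: 5 x 6 = 30 degrees
Difference: |182.5 - 30| = 152.5 degrees
The angle is 152.5 degrees

Final answer: 152.5 degrees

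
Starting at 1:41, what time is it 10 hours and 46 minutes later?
Starting time: 1:41
Adding 46 minutes to 41 minutes: 41 + 46 = 87 minutes = 1 hour and 27 minutes
Adding 10 hours: 1 + 10 + 1 (carry) = 12
Final time: 12:27

Final answer: 12:27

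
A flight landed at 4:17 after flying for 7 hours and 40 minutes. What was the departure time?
Starting time: 4:17 = 257 total minutes past 12:00
Subtracting: 7 hours and 40 minutes = 460 minutes
257 - 460 = -203 (negative, add 12 hours = 720) = 517 minutes
= 8 hours and 37 minutes past 12:00 = 8:37

Final answer: 8:37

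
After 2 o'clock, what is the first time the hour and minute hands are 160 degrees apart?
At t minutes past 2:00, the hour hand is at 30 x 2 + 0.5t degrees and the minute hand is at 6t degrees.
The smaller angle between them is 160 degrees when |30H - 5.5t| = 160 or |30H - 5.5t| = 200.
With H = 2, solve 30 x 2 - 5.5t = +/- target for each target:
  t = (30 x 2 - 160) / 5.5 = -18.18 (outside (0, 60))
  t = (30 x 2 + 160) / 5.5 = 40
  t = (30 x 2 - 200) / 5.5 = -25.45 (outside (0, 60))
  t = (30 x 2 + 200) / 5.5 = 47.27
Valid solutions in (0, 60): {40, 47.27} minutes.
The first occurrence is t = 40 minutes.
The hands form a 160-degree angle at 40 minutes past 2:00.

Final answer: 40 minutes past 2:00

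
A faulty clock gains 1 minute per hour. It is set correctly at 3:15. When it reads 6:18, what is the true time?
For every 60 true minutes, the faulty clock advances 61 minutes, so 1 faulty-clock minute corresponds to 60/61 true minutes.
From 3:15 to 6:18 on the faulty dial is 183 minutes.
True elapsed: 183 x 60/61 = 180 minutes = 3 hours.
True time: 3:15 + 3 hours = 6:15.

Final answer: 6:15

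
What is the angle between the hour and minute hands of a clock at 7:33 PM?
Hour hand position: 7 x 30 + 33 x 0.5 = 226.5 degrees
Minute hand position: 33 x 6 = 198 degrees
Difference: |226.5 - 198| = 28.5 degrees
The angle between the hands is 28.5 degrees

Final answer: 28.5 degrees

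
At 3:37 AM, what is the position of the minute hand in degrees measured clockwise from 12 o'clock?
The minute hand moves 6 degrees per minute.
At 3:37: 37 x 6 = 222 degrees

Final answer: 222 degrees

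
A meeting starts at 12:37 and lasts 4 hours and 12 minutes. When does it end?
Starting time: 12:37
Adding 12 minutes to 37 minutes: 37 + 12 = 49 minutes
Adding 4 hours: 12 + 4 = 16 - 12 = 4
Final time: 4:49

Final answer: 4:49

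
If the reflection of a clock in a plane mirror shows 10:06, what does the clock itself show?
Reflection across the vertical (12-6) axis maps a hand at angle A degrees to (360 - A) degrees, which sends a reading of T minutes past 12:00 to (720 - T) minutes past 12:00.
Mirror reads 10:06 = 606 minutes past 12:00.
Actual time: (720 - 606) mod 720 = 114 minutes = 1:54.

Final answer: 1:54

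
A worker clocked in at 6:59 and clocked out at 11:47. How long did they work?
From 6:59 to 11:47:
(11 x 60 + 47) - (6 x 60 + 59) = 707 - 419 = 288 minutes
= 4 hours and 48 minutes

Final answer: 4 hours and 48 minutes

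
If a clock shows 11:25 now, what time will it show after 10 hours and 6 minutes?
Starting time: 11:25
Adding 6 minutes to 25 minutes: 25 + 6 = 31 minutes
Adding 10 hours: 11 + 10 = 21 - 12 = 9
Final time: 9:31

Final answer: 9:31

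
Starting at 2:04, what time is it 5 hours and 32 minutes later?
Starting time: 2:04
Adding 32 minutes to 4 minutes: 4 + 32 = 36 minutes
Adding 5 hours: 2 + 5 = 7
Final time: 7:36

Final answer: 7:36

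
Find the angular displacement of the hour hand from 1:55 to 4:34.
The hour hand moves 0.5 degrees per minute.
Time elapsed: 4:34 - 1:55 = 159 minutes
Angular displacement: 159 x 0.5 = 79.5 degrees

Final answer: 79.5 degrees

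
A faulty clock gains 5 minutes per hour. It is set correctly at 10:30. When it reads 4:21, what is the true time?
For every 60 true minutes, the faulty clock advances 65 minutes, so 1 faulty-clock minute corresponds to 60/65 true minutes.
From 10:30 to 4:21 on the faulty dial is 351 minutes.
True elapsed: 351 x 60/65 = 324 minutes = 5 hours and 24 minutes.
True time: 10:30 + 5 hours and 24 minutes = 3:54.

Final answer: 3:54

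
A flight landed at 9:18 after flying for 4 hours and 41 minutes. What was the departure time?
Starting time: 9:18 = 558 total minutes past 12:00
Subtracting: 4 hours and 41 minutes = 281 minutes
558 - 281 = 277 minutes
= 4 hours and 37 minutes past 12:00 = 4:37

Final answer: 4:37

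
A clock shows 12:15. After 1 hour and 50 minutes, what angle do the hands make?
First find the time 1 hour and 50 minutes after 12:15.
Total minutes: 12 x 60 + 15 + 1 x 60 + 50 = 845.
845 mod 720 = 125 minutes = 2:05.
Now compute the angle at 2:05:
Hour hand: 2 x 30 + 5 x 0.5 = 62.5 degrees
Minute hand: 5 x 6 = 30 degrees
Difference: |62.5 - 30| = 32.5 degrees
The angle is 32.5 degrees

Final answer: 32.5 degrees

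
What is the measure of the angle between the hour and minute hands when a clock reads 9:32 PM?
Hour hand position: 9 x 30 + 32 x 0.5 = 286 degrees
Minute hand position: 32 x 6 = 192 degrees
Difference: |286 - 192| = 94 degrees
The angle between the hands is 94 degrees

Final answer: 94 degrees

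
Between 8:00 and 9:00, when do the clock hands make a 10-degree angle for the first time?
At t minutes past 8:00, the hour hand is at 30 x 8 + 0.5t degrees and the minute hand is at 6t degrees.
The smaller angle between them is 10 degrees when |30H - 5.5t| = 10 or |30H - 5.5t| = 350.
With H = 8, solve 30 x 8 - 5.5t = +/- target for each target:
  t = (30 x 8 - 10) / 5.5 = 41.82
  t = (30 x 8 + 10) / 5.5 = 45.45
  t = (30 x 8 - 350) / 5.5 = -20 (outside (0, 60))
  t = (30 x 8 + 350) / 5.5 = 107.27 (outside (0, 60))
Valid solutions in (0, 60): {41.82, 45.45} minutes.
The first occurrence is t = 41.82 minutes.
The hands form a 10-degree angle at 41.82 minutes past 8:00.

Final answer: 41.82 minutes past 8:00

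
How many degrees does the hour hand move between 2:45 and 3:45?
The hour hand moves 0.5 degrees per minute.
Time elapsed: 3:45 - 2:45 = 60 minutes
Angular displacement: 60 x 0.5 = 30 degrees

Final answer: 30 degrees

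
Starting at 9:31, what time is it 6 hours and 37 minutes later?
Starting time: 9:31
Adding 37 minutes to 31 minutes: 31 + 37 = 68 minutes = 1 hour and 8 minutes
Adding 6 hours: 9 + 6 + 1 (carry) = 16 - 12 = 4
Final time: 4:08

Final answer: 4:08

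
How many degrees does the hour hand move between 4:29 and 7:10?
The hour hand moves 0.5 degrees per minute.
Time elapsed: 7:10 - 4:29 = 161 minutes
Angular displacement: 161 x 0.5 = 80.5 degrees

Final answer: 80.5 degrees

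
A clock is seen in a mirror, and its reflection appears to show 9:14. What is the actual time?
Reflection across the vertical (12-6) axis maps a hand at angle A degrees to (360 - A) degrees, which sends a reading of T minutes past 12:00 to (720 - T) minutes past 12:00.
Mirror reads 9:14 = 554 minutes past 12:00.
Actual time: (720 - 554) mod 720 = 166 minutes = 2:46.

Final answer: 2:46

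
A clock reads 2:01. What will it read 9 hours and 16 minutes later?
Starting time: 2:01
Adding 16 minutes to 1 minute: 1 + 16 = 17 minutes
Adding 9 hours: 2 + 9 = 11
Final time: 11:17

Final answer: 11:17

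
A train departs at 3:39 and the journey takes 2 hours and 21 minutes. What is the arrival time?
Starting time: 3:39
Adding 21 minutes to 39 minutes: 39 + 21 = 60 minutes = 1 hour
Adding 2 hours: 3 + 2 + 1 (carry) = 6
Final time: 6:00

Final answer: 6:00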